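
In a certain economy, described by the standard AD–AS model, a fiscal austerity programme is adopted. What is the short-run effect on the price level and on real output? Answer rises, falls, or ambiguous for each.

This is a negative demand shock: AD shifts left.
Moving along the upward-sloping SRAS curve, P falls and Y falls.

Price level: falls; output: falls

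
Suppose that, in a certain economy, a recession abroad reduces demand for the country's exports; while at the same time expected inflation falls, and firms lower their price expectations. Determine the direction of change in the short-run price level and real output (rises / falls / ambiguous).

The first event is a negative demand shock: AD shifts left, which by itself pushes P down and Y down.
The second is a favourable supply shock: SRAS shifts right, which by itself pushes P down and Y up.
Both shocks push P down, so P falls. The two shocks push Y in opposite directions, so the effect on Y is ambiguous.

Price level: falls; output: ambiguous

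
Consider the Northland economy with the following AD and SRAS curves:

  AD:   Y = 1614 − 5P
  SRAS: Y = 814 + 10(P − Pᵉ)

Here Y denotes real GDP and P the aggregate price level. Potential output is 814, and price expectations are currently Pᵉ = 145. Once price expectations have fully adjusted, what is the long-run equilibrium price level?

Short run: with Pᵉ = 145, SRAS is Y = 10P − 636. Setting AD = SRAS gives 2250 = 15P, so P = 150 and Y = 1614 − 5·150 = 864.
Output 864 is above potential 814, so over time expected prices rise and SRAS shifts left until Y returns to 814.
Long run: Y = 814 on the AD curve gives 814 = 1614 − 5P, so P = 160.

Long-run P = 160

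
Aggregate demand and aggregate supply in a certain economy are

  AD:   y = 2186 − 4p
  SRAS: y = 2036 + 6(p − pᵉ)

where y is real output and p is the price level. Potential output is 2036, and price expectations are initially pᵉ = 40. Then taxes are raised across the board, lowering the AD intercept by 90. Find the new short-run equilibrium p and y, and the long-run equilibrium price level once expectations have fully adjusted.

AD shifts left: new AD is y = 2096 − 4p. With pᵉ = 40, SRAS is y = 1796 + 6p.
Short run: 2096 − 4p = 1796 + 6p gives 300 = 10p, so p = 30 and y = 2096 − 4·30 = 1976.
y = 1976 is below potential 2036; expectations adjust and SRAS shifts right until y = 2036.
Long run: on the new AD curve, 2036 = 2096 − 4p gives p = 15.

Short run: p = 30, y = 1976. Long run: p = 15.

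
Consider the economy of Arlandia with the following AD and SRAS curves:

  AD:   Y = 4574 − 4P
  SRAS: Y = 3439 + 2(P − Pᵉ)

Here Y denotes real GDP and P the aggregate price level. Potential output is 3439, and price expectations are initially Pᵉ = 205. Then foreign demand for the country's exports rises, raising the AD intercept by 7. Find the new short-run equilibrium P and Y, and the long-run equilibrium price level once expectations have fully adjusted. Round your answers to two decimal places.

Short run: P = 258.67, Y = 3546.33. Long run: P = 285.50.

AD shifts right: new AD is Y = 4581 − 4P. With Pᵉ = 205, SRAS is Y = 3029 + 2P.
Short run: 4581 − 4P = 3029 + 2P gives 1552 = 6P, so P = 258.67 and Y = 4581 − 4P = 3546.33.
Y = 3546.33 is above potential 3439; expectations adjust and SRAS shifts left until Y = 3439.
Long run: on the new AD curve, 3439 = 4581 − 4P gives P = 285.50.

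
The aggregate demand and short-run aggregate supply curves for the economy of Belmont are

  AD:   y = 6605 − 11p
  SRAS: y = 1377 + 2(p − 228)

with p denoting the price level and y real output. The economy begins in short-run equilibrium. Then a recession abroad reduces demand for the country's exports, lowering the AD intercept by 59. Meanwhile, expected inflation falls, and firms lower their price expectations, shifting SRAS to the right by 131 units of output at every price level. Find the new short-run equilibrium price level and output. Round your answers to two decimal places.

p = 422.62, y = 1897.23

After both shocks: AD is y = 6546 − 11p and SRAS is y = 1052 + 2p.
Setting them equal: 5494 = 13p, so p = 422.62.
Substituting into AD, y = 1897.23.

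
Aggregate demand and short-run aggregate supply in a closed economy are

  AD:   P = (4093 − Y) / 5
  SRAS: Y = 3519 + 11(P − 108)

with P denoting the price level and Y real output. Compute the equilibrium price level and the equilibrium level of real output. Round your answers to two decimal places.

P = 110.13, Y = 3542.38

Write SRAS as Y = 3519 + 11P − 1188 = 2331 + 11P.
Rearrange AD to Y = 4093 − 5P.
Set AD = SRAS: 4093 − 5P = 2331 + 11P, so 1762 = 16P and P = 110.13.
Substituting into AD, Y = 4093 − 5P = 3542.38.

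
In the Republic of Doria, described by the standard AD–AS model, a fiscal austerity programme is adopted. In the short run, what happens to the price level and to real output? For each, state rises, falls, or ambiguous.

This is a negative demand shock: AD shifts left.
Moving along the upward-sloping SRAS curve, P falls and Y falls.

Price level: falls; output: falls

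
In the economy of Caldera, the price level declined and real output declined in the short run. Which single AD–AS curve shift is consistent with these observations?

AD shifted left

P fell and Y fell. An AD shift moves P and Y in the same direction; an SRAS shift moves them in opposite directions.
Here P and Y moved in the same direction, so the AD curve shifted.
Since Y fell, AD shifted left.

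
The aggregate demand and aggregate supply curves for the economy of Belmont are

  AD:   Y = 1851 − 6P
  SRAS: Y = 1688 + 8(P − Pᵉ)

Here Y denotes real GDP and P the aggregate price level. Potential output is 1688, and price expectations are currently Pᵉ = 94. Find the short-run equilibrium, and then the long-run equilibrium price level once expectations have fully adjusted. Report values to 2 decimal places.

Short run: P = 65.36, Y = 1458.86. Long run: P = 27.17.

Short run: with Pᵉ = 94, SRAS is Y = 936 + 8P. Setting AD = SRAS gives 915 = 14P, so P = 65.36 and Y = 1851 − 6P = 1458.86.
Output 1458.86 is below potential 1688, so over time expected prices fall and SRAS shifts right until Y returns to 1688.
Long run: Y = 1688 on the AD curve gives 1688 = 1851 − 6P, so P = 27.17.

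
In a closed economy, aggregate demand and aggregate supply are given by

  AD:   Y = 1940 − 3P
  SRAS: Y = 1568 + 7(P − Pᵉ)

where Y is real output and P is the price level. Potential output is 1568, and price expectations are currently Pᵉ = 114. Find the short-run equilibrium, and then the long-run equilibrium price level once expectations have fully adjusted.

Short run: with Pᵉ = 114, SRAS is Y = 770 + 7P. Setting AD = SRAS gives 1170 = 10P, so P = 117 and Y = 1940 − 3·117 = 1589.
Output 1589 is above potential 1568, so over time expected prices rise and SRAS shifts left until Y returns to 1568.
Long run: Y = 1568 on the AD curve gives 1568 = 1940 − 3P, so P = 124.

Short run: P = 117, Y = 1589. Long run: P = 124.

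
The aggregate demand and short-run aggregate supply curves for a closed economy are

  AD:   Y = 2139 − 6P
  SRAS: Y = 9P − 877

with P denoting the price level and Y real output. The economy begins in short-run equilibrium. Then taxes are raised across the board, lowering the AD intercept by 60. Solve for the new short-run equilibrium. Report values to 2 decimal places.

P = 197.07, Y = 896.60

This is a negative demand shock: AD shifts left.
New AD: Y = 2079 − 6P.
Set AD = SRAS: 2079 − 6P = 9P − 877, so 2956 = 15P and P = 197.07.
Substituting into AD, Y = 896.60.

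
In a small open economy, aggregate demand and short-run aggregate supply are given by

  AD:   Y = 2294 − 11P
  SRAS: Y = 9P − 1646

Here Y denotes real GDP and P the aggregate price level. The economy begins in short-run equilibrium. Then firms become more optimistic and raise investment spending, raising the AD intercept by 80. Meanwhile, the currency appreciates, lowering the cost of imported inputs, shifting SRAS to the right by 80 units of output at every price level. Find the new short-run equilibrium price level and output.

After both shocks: AD is Y = 2374 − 11P and SRAS is Y = 9P − 1566.
Setting them equal: 3940 = 20P, so P = 197.
Y = 2374 − 11·197 = 207.

P = 197, Y = 207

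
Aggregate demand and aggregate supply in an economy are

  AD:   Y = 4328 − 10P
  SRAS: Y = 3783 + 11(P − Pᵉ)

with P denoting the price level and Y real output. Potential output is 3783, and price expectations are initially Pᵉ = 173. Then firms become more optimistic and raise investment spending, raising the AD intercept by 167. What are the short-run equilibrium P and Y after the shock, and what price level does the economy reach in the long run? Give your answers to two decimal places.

Short run: P = 124.52, Y = 3249.76. Long run: P = 71.20.

AD shifts right: new AD is Y = 4495 − 10P. With Pᵉ = 173, SRAS is Y = 1880 + 11P.
Short run: 4495 − 10P = 1880 + 11P gives 2615 = 21P, so P = 124.52 and Y = 4495 − 10P = 3249.76.
Y = 3249.76 is below potential 3783; expectations adjust and SRAS shifts right until Y = 3783.
Long run: on the new AD curve, 3783 = 4495 − 10P gives P = 71.20.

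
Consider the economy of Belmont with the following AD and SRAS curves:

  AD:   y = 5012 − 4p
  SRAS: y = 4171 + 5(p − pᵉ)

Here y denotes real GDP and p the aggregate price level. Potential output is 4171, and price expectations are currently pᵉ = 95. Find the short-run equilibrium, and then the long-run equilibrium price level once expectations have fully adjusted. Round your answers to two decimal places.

Short run: p = 146.22, y = 4427.11. Long run: p = 210.25.

Short run: with pᵉ = 95, SRAS is y = 3696 + 5p. Setting AD = SRAS gives 1316 = 9p, so p = 146.22 and y = 5012 − 4p = 4427.11.
Output 4427.11 is above potential 4171, so over time expected prices rise and SRAS shifts left until y returns to 4171.
Long run: y = 4171 on the AD curve gives 4171 = 5012 − 4p, so p = 210.25.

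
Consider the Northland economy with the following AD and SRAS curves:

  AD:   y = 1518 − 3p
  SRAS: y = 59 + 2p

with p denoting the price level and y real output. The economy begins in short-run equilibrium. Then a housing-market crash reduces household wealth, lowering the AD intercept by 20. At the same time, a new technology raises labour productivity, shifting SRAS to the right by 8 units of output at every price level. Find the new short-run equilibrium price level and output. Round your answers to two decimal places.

p = 286.20, y = 639.40

After both shocks: AD is y = 1498 − 3p and SRAS is y = 67 + 2p.
Setting them equal: 1431 = 5p, so p = 286.20.
Substituting into AD, y = 639.40.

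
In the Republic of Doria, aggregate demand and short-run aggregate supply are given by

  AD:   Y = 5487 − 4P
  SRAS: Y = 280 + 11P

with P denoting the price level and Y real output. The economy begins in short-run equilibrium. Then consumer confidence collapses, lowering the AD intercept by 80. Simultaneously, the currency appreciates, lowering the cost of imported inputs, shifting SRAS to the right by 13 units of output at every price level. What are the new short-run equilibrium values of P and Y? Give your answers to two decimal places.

After both shocks: AD is Y = 5407 − 4P and SRAS is Y = 293 + 11P.
Setting them equal: 5114 = 15P, so P = 340.93.
Substituting into AD, Y = 4043.27.

P = 340.93, Y = 4043.27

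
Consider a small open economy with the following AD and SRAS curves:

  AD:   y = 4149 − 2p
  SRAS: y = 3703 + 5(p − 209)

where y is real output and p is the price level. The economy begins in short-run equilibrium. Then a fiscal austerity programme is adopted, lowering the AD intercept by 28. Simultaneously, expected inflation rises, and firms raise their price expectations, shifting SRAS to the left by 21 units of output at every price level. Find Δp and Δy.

Δp = -1, Δy = -26

After both shocks: AD is y = 4121 − 2p and SRAS is y = 2637 + 5p.
Setting them equal: 1484 = 7p, so p = 212.
y = 4121 − 2·212 = 3697.
Initially p = 213, y = 3723, so Δp = -1 and Δy = -26.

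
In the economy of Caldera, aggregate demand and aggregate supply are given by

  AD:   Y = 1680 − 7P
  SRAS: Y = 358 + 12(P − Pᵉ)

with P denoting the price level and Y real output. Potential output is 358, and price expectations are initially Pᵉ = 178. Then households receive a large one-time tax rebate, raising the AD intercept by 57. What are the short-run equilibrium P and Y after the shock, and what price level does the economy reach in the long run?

Short run: P = 185, Y = 442. Long run: P = 197.

AD shifts right: new AD is Y = 1737 − 7P. With Pᵉ = 178, SRAS is Y = 12P − 1778.
Short run: 1737 − 7P = 12P − 1778 gives 3515 = 19P, so P = 185 and Y = 1737 − 7·185 = 442.
Y = 442 is above potential 358; expectations adjust and SRAS shifts left until Y = 358.
Long run: on the new AD curve, 358 = 1737 − 7P gives P = 197.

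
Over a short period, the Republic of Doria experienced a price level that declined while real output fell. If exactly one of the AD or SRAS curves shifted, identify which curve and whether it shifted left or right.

P fell and Y fell. An AD shift moves P and Y in the same direction; an SRAS shift moves them in opposite directions.
Here P and Y moved in the same direction, so the AD curve shifted.
Since Y fell, AD shifted left.

AD shifted left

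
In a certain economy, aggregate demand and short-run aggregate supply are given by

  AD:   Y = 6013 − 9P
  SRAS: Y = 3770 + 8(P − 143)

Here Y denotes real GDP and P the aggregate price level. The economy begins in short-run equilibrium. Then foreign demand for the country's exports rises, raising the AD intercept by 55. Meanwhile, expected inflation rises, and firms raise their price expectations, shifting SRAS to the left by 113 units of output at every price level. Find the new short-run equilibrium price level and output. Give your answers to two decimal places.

After both shocks: AD is Y = 6068 − 9P and SRAS is Y = 2513 + 8P.
Setting them equal: 3555 = 17P, so P = 209.12.
Substituting into AD, Y = 4185.94.

P = 209.12, Y = 4185.94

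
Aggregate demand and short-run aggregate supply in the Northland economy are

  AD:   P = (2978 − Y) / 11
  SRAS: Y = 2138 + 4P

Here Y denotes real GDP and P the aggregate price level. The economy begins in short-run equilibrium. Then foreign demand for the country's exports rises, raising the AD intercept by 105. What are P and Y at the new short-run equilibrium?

P = 63, Y = 2390

This is a positive demand shock: AD shifts right.
New AD: Y = 3083 − 11P.
Set AD = SRAS: 3083 − 11P = 2138 + 4P, so 945 = 15P and P = 63.
Y = 3083 − 11·63 = 2390.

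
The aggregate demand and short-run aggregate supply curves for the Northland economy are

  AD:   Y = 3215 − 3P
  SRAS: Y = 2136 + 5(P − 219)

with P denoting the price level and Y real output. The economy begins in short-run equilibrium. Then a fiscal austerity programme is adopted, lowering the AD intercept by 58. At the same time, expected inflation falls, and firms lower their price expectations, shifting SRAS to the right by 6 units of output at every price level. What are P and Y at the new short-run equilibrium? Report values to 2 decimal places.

After both shocks: AD is Y = 3157 − 3P and SRAS is Y = 1047 + 5P.
Setting them equal: 2110 = 8P, so P = 263.75.
Substituting into AD, Y = 2365.75.

P = 263.75, Y = 2365.75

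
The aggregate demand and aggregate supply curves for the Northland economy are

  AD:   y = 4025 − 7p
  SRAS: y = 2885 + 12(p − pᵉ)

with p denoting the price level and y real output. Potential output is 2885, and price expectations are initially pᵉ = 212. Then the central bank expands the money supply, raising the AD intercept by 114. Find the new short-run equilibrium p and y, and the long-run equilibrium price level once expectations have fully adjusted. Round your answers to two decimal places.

Short run: p = 199.89, y = 2739.74. Long run: p = 179.14.

AD shifts right: new AD is y = 4139 − 7p. With pᵉ = 212, SRAS is y = 341 + 12p.
Short run: 4139 − 7p = 341 + 12p gives 3798 = 19p, so p = 199.89 and y = 4139 − 7p = 2739.74.
y = 2739.74 is below potential 2885; expectations adjust and SRAS shifts right until y = 2885.
Long run: on the new AD curve, 2885 = 4139 − 7p gives p = 179.14.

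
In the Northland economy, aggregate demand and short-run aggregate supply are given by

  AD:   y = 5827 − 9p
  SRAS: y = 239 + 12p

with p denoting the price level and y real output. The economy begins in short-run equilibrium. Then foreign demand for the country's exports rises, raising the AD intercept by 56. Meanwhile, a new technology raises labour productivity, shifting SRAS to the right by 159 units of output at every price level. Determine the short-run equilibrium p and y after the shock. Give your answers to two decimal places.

After both shocks: AD is y = 5883 − 9p and SRAS is y = 398 + 12p.
Setting them equal: 5485 = 21p, so p = 261.19.
Substituting into AD, y = 3532.29.

p = 261.19, y = 3532.29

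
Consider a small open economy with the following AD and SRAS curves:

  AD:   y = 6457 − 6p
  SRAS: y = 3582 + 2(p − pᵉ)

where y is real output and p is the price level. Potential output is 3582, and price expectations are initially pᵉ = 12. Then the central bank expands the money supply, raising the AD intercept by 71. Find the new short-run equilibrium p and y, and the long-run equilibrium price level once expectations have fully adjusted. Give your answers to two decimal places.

AD shifts right: new AD is y = 6528 − 6p. With pᵉ = 12, SRAS is y = 3558 + 2p.
Short run: 6528 − 6p = 3558 + 2p gives 2970 = 8p, so p = 371.25 and y = 6528 − 6p = 4300.50.
y = 4300.50 is above potential 3582; expectations adjust and SRAS shifts left until y = 3582.
Long run: on the new AD curve, 3582 = 6528 − 6p gives p = 491.00.

Short run: p = 371.25, y = 4300.50. Long run: p = 491.00.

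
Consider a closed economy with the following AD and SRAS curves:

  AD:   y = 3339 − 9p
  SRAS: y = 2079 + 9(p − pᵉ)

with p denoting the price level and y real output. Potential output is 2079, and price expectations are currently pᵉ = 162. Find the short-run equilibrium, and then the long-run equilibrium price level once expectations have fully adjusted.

Short run: with pᵉ = 162, SRAS is y = 621 + 9p. Setting AD = SRAS gives 2718 = 18p, so p = 151 and y = 3339 − 9·151 = 1980.
Output 1980 is below potential 2079, so over time expected prices fall and SRAS shifts right until y returns to 2079.
Long run: y = 2079 on the AD curve gives 2079 = 3339 − 9p, so p = 140.

Short run: p = 151, y = 1980. Long run: p = 140.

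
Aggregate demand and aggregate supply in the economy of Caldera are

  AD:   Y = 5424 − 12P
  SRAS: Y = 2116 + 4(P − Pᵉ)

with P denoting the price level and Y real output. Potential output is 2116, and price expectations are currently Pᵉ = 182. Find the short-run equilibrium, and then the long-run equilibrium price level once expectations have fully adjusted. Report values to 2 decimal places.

Short run: P = 252.25, Y = 2397.00. Long run: P = 275.67.

Short run: with Pᵉ = 182, SRAS is Y = 1388 + 4P. Setting AD = SRAS gives 4036 = 16P, so P = 252.25 and Y = 5424 − 12P = 2397.00.
Output 2397.00 is above potential 2116, so over time expected prices rise and SRAS shifts left until Y returns to 2116.
Long run: Y = 2116 on the AD curve gives 2116 = 5424 − 12P, so P = 275.67.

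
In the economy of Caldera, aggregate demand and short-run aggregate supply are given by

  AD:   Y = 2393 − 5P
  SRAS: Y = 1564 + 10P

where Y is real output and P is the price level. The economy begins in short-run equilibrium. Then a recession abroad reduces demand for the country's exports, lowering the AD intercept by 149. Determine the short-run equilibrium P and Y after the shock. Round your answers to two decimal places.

P = 45.33, Y = 2017.33

This is a negative demand shock: AD shifts left.
New AD: Y = 2244 − 5P.
Set AD = SRAS: 2244 − 5P = 1564 + 10P, so 680 = 15P and P = 45.33.
Substituting into AD, Y = 2017.33.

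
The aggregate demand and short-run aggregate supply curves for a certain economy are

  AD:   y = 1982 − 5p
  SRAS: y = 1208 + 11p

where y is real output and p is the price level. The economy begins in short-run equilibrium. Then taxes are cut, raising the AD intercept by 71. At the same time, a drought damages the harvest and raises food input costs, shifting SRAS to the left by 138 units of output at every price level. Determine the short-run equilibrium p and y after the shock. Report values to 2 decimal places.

After both shocks: AD is y = 2053 − 5p and SRAS is y = 1070 + 11p.
Setting them equal: 983 = 16p, so p = 61.44.
Substituting into AD, y = 1745.81.

p = 61.44, y = 1745.81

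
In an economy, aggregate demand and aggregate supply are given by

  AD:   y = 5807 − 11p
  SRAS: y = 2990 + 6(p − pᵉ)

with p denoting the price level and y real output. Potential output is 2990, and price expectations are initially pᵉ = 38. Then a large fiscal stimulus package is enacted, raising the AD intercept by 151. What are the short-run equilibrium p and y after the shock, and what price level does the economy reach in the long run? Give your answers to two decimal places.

Short run: p = 188.00, y = 3890.00. Long run: p = 269.82.

AD shifts right: new AD is y = 5958 − 11p. With pᵉ = 38, SRAS is y = 2762 + 6p.
Short run: 5958 − 11p = 2762 + 6p gives 3196 = 17p, so p = 188.00 and y = 5958 − 11p = 3890.00.
y = 3890.00 is above potential 2990; expectations adjust and SRAS shifts left until y = 2990.
Long run: on the new AD curve, 2990 = 5958 − 11p gives p = 269.82.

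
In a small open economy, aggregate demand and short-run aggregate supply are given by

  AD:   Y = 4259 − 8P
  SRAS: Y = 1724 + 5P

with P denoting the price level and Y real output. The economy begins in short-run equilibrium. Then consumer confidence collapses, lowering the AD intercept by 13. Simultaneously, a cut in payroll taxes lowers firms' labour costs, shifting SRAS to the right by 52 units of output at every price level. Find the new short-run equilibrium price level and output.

After both shocks: AD is Y = 4246 − 8P and SRAS is Y = 1776 + 5P.
Setting them equal: 2470 = 13P, so P = 190.
Y = 4246 − 8·190 = 2726.

P = 190, Y = 2726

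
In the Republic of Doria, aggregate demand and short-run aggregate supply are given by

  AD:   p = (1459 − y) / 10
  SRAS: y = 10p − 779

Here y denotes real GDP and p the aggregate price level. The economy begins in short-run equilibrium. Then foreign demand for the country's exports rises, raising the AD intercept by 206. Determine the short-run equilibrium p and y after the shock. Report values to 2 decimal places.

This is a positive demand shock: AD shifts right.
New AD: y = 1665 − 10p.
Set AD = SRAS: 1665 − 10p = 10p − 779, so 2444 = 20p and p = 122.20.
Substituting into AD, y = 443.00.

p = 122.20, y = 443.00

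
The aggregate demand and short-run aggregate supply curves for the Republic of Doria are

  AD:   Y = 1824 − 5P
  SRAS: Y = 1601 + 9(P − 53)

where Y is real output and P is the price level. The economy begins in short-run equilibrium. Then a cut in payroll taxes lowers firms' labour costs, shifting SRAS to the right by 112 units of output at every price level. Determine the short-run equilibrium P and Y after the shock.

P = 42, Y = 1614

This is a positive supply shock: SRAS shifts right.
New SRAS: Y = 1236 + 9P.
Set AD = SRAS: 1824 − 5P = 1236 + 9P, so 588 = 14P and P = 42.
Y = 1824 − 5·42 = 1614.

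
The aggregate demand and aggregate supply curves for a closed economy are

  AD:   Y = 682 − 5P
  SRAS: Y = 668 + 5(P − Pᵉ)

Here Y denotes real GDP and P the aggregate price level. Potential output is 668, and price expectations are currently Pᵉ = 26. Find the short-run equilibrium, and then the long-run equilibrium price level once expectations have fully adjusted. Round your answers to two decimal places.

Short run: P = 14.40, Y = 610.00. Long run: P = 2.80.

Short run: with Pᵉ = 26, SRAS is Y = 538 + 5P. Setting AD = SRAS gives 144 = 10P, so P = 14.40 and Y = 682 − 5P = 610.00.
Output 610.00 is below potential 668, so over time expected prices fall and SRAS shifts right until Y returns to 668.
Long run: Y = 668 on the AD curve gives 668 = 682 − 5P, so P = 2.80.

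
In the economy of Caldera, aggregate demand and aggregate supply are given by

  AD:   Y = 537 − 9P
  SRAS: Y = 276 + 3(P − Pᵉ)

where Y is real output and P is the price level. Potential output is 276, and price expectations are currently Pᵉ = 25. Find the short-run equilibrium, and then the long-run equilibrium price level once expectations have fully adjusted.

Short run: P = 28, Y = 285. Long run: P = 29.

Short run: with Pᵉ = 25, SRAS is Y = 201 + 3P. Setting AD = SRAS gives 336 = 12P, so P = 28 and Y = 537 − 9·28 = 285.
Output 285 is above potential 276, so over time expected prices rise and SRAS shifts left until Y returns to 276.
Long run: Y = 276 on the AD curve gives 276 = 537 − 9P, so P = 29.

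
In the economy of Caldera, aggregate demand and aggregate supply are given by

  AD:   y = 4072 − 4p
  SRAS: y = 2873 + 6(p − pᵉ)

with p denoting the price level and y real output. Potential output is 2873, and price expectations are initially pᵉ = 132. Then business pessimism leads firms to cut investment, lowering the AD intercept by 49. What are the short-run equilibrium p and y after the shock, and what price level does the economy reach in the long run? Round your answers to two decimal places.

Short run: p = 194.20, y = 3246.20. Long run: p = 287.50.

AD shifts left: new AD is y = 4023 − 4p. With pᵉ = 132, SRAS is y = 2081 + 6p.
Short run: 4023 − 4p = 2081 + 6p gives 1942 = 10p, so p = 194.20 and y = 4023 − 4p = 3246.20.
y = 3246.20 is above potential 2873; expectations adjust and SRAS shifts left until y = 2873.
Long run: on the new AD curve, 2873 = 4023 − 4p gives p = 287.50.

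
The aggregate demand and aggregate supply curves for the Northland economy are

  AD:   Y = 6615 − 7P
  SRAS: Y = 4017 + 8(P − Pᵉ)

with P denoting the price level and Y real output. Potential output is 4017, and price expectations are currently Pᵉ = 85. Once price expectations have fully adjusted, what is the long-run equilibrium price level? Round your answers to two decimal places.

Long-run P = 371.14

Short run: with Pᵉ = 85, SRAS is Y = 3337 + 8P. Setting AD = SRAS gives 3278 = 15P, so P = 218.53 and Y = 6615 − 7P = 5085.27.
Output 5085.27 is above potential 4017, so over time expected prices rise and SRAS shifts left until Y returns to 4017.
Long run: Y = 4017 on the AD curve gives 4017 = 6615 − 7P, so P = 371.14.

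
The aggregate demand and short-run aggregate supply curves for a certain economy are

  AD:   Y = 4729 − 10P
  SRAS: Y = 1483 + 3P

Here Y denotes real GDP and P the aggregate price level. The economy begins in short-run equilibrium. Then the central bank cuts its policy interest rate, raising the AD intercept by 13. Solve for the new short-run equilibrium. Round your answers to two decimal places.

This is a positive demand shock: AD shifts right.
New AD: Y = 4742 − 10P.
Set AD = SRAS: 4742 − 10P = 1483 + 3P, so 3259 = 13P and P = 250.69.
Substituting into AD, Y = 2235.08.

P = 250.69, Y = 2235.08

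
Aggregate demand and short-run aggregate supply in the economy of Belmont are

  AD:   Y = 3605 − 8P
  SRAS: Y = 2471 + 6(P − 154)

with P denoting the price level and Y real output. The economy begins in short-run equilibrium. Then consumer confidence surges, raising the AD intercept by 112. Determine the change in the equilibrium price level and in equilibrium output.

This is a positive demand shock: AD shifts right.
New AD: Y = 3717 − 8P.
SRAS can be written Y = 1547 + 6P.
Set AD = SRAS: 3717 − 8P = 1547 + 6P, so 2170 = 14P and P = 155.
Y = 3717 − 8·155 = 2477.
Initially P = 147, Y = 2429, so ΔP = +8 and ΔY = +48.

ΔP = +8, ΔY = +48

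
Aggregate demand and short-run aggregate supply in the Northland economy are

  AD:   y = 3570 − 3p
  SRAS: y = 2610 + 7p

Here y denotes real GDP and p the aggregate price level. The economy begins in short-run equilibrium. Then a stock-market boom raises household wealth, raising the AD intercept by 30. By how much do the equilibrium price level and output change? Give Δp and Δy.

This is a positive demand shock: AD shifts right.
New AD: y = 3600 − 3p.
Set AD = SRAS: 3600 − 3p = 2610 + 7p, so 990 = 10p and p = 99.
y = 3600 − 3·99 = 3303.
Initially p = 96, y = 3282, so Δp = +3 and Δy = +21.

Δp = +3, Δy = +21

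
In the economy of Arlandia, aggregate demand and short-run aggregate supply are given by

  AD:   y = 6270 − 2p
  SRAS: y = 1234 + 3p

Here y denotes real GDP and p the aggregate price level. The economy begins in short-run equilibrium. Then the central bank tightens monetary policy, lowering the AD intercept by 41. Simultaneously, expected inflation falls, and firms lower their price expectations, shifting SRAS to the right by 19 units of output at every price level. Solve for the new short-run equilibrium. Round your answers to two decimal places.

After both shocks: AD is y = 6229 − 2p and SRAS is y = 1253 + 3p.
Setting them equal: 4976 = 5p, so p = 995.20.
Substituting into AD, y = 4238.60.

p = 995.20, y = 4238.60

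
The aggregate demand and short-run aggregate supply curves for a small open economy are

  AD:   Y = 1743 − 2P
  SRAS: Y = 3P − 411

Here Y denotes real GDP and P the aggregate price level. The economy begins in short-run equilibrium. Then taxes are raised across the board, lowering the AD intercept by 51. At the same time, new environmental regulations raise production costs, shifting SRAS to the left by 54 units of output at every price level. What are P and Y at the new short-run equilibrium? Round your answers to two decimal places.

P = 431.40, Y = 829.20

After both shocks: AD is Y = 1692 − 2P and SRAS is Y = 3P − 465.
Setting them equal: 2157 = 5P, so P = 431.40.
Substituting into AD, Y = 829.20.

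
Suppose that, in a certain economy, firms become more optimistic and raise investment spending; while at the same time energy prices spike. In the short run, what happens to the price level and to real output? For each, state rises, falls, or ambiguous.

Price level: rises; output: ambiguous

The first event is a positive demand shock: AD shifts right, which by itself pushes P up and Y up.
The second is an adverse supply shock: SRAS shifts left, which by itself pushes P up and Y down.
Both shocks push P up, so P rises. The two shocks push Y in opposite directions, so the effect on Y is ambiguous.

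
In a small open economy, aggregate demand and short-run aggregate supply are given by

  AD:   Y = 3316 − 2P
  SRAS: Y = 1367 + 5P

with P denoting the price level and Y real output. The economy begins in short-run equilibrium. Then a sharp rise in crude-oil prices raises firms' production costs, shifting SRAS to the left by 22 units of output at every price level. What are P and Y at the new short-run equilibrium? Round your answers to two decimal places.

This is a negative supply shock: SRAS shifts left.
New SRAS: Y = 1345 + 5P.
Set AD = SRAS: 3316 − 2P = 1345 + 5P, so 1971 = 7P and P = 281.57.
Substituting into AD, Y = 2752.86.

P = 281.57, Y = 2752.86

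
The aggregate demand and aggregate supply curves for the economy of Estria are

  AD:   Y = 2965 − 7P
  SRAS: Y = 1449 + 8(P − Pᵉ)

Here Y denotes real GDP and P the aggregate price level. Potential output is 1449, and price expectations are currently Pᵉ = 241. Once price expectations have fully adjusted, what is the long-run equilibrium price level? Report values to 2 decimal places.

Long-run P = 216.57

Short run: with Pᵉ = 241, SRAS is Y = 8P − 479. Setting AD = SRAS gives 3444 = 15P, so P = 229.60 and Y = 2965 − 7P = 1357.80.
Output 1357.80 is below potential 1449, so over time expected prices fall and SRAS shifts right until Y returns to 1449.
Long run: Y = 1449 on the AD curve gives 1449 = 2965 − 7P, so P = 216.57.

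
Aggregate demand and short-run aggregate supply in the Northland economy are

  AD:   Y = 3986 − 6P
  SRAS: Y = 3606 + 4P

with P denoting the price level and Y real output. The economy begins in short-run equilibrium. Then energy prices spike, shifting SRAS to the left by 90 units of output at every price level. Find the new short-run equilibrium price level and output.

P = 47, Y = 3704

This is a negative supply shock: SRAS shifts left.
New SRAS: Y = 3516 + 4P.
Set AD = SRAS: 3986 − 6P = 3516 + 4P, so 470 = 10P and P = 47.
Y = 3986 − 6·47 = 3704.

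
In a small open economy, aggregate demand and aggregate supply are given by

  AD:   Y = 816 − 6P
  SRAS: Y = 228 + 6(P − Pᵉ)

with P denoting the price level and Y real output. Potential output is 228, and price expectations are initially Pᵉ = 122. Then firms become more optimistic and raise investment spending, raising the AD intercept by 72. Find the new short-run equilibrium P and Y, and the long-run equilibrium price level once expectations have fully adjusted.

AD shifts right: new AD is Y = 888 − 6P. With Pᵉ = 122, SRAS is Y = 6P − 504.
Short run: 888 − 6P = 6P − 504 gives 1392 = 12P, so P = 116 and Y = 888 − 6·116 = 192.
Y = 192 is below potential 228; expectations adjust and SRAS shifts right until Y = 228.
Long run: on the new AD curve, 228 = 888 − 6P gives P = 110.

Short run: P = 116, Y = 192. Long run: P = 110.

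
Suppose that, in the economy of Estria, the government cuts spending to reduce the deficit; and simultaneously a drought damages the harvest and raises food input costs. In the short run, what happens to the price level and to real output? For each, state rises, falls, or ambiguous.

The first event is a negative demand shock: AD shifts left, which by itself pushes P down and Y down.
The second is an adverse supply shock: SRAS shifts left, which by itself pushes P up and Y down.
The two shocks push P in opposite directions, so the effect on P is ambiguous. Both shocks push Y down, so Y falls.

Price level: ambiguous; output: falls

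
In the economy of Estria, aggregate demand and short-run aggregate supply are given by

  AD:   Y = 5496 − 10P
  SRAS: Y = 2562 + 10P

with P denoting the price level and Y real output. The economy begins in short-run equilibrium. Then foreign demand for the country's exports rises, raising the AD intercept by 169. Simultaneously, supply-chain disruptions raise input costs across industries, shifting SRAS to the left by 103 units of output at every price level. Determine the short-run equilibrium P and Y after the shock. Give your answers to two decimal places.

P = 160.30, Y = 4062.00

After both shocks: AD is Y = 5665 − 10P and SRAS is Y = 2459 + 10P.
Setting them equal: 3206 = 20P, so P = 160.30.
Substituting into AD, Y = 4062.00.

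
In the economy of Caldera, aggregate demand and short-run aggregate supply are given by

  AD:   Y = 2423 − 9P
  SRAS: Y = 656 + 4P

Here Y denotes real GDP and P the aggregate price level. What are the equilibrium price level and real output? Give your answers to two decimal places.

P = 135.92, Y = 1199.69

Set AD = SRAS: 2423 − 9P = 656 + 4P, so 1767 = 13P and P = 135.92.
Substituting into AD, Y = 2423 − 9P = 1199.69.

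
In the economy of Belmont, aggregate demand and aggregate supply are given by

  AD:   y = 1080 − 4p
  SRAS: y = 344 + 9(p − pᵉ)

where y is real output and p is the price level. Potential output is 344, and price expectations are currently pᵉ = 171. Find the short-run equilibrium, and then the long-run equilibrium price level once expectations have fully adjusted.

Short run: with pᵉ = 171, SRAS is y = 9p − 1195. Setting AD = SRAS gives 2275 = 13p, so p = 175 and y = 1080 − 4·175 = 380.
Output 380 is above potential 344, so over time expected prices rise and SRAS shifts left until y returns to 344.
Long run: y = 344 on the AD curve gives 344 = 1080 − 4p, so p = 184.

Short run: p = 175, y = 380. Long run: p = 184.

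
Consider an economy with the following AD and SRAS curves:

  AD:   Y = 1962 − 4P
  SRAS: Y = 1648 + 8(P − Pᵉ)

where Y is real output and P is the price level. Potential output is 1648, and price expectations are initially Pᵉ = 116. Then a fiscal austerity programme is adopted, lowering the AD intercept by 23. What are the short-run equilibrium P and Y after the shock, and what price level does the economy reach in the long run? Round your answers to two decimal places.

AD shifts left: new AD is Y = 1939 − 4P. With Pᵉ = 116, SRAS is Y = 720 + 8P.
Short run: 1939 − 4P = 720 + 8P gives 1219 = 12P, so P = 101.58 and Y = 1939 − 4P = 1532.67.
Y = 1532.67 is below potential 1648; expectations adjust and SRAS shifts right until Y = 1648.
Long run: on the new AD curve, 1648 = 1939 − 4P gives P = 72.75.

Short run: P = 101.58, Y = 1532.67. Long run: P = 72.75.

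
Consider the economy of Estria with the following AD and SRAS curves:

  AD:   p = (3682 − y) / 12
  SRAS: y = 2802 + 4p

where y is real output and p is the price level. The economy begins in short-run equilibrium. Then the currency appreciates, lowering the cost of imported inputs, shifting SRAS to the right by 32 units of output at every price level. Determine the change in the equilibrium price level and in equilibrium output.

This is a positive supply shock: SRAS shifts right.
New SRAS: y = 2834 + 4p.
Set AD = SRAS: 3682 − 12p = 2834 + 4p, so 848 = 16p and p = 53.
y = 3682 − 12·53 = 3046.
Initially p = 55, y = 3022, so Δp = -2 and Δy = +24.

Δp = -2, Δy = +24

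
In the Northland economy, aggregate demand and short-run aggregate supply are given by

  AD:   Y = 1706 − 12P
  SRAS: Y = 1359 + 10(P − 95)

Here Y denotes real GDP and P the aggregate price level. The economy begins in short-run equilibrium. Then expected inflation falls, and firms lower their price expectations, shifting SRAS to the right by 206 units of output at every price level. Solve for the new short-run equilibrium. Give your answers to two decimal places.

This is a positive supply shock: SRAS shifts right.
New SRAS: Y = 615 + 10P.
Set AD = SRAS: 1706 − 12P = 615 + 10P, so 1091 = 22P and P = 49.59.
Substituting into AD, Y = 1110.91.

P = 49.59, Y = 1110.91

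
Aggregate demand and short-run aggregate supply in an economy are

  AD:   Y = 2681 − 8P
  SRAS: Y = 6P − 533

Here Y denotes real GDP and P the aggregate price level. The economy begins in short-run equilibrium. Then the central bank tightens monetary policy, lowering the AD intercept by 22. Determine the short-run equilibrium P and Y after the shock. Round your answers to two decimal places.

This is a negative demand shock: AD shifts left.
New AD: Y = 2659 − 8P.
Set AD = SRAS: 2659 − 8P = 6P − 533, so 3192 = 14P and P = 228.00.
Substituting into AD, Y = 835.00.

P = 228.00, Y = 835.00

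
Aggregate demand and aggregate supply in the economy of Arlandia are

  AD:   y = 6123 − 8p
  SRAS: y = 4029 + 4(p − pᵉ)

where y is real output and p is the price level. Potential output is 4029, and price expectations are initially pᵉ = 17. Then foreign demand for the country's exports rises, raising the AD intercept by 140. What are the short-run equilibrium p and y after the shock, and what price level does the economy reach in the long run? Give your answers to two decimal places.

AD shifts right: new AD is y = 6263 − 8p. With pᵉ = 17, SRAS is y = 3961 + 4p.
Short run: 6263 − 8p = 3961 + 4p gives 2302 = 12p, so p = 191.83 and y = 6263 − 8p = 4728.33.
y = 4728.33 is above potential 4029; expectations adjust and SRAS shifts left until y = 4029.
Long run: on the new AD curve, 4029 = 6263 − 8p gives p = 279.25.

Short run: p = 191.83, y = 4728.33. Long run: p = 279.25.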